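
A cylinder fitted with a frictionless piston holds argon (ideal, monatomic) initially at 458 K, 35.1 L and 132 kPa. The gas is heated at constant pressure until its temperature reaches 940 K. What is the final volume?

72.0 L

Isobaric: P stays 132 kPa; V/T = const ⇒ T₂ = 940 K, V₂ = 72.0 L.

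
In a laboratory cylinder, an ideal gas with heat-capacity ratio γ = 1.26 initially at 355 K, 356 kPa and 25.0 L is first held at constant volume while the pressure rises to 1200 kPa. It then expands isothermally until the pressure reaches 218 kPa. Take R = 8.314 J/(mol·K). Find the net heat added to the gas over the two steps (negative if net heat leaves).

n = P₁V₁/(RT₁) = 356×25.0/(8.314×355) = 3.02 mol.
Step 1 — Isochoric: V stays 25.0 L; P/T = const ⇒ T₂ = 1200 K, P₂ = 1200 kPa.
W = 0 (no volume change).
ΔU = nCvΔT = 3.02×32.0×(1200−355) = 81200 J.
Q = ΔU = 81200 J.
State after step 1: P = 1200 kPa, V = 25.0 L, T = 1200 K.
Step 2 — Isothermal: T stays 1200 K; PV = const ⇒ V₂ = 138 L, P₂ = 218 kPa.
ΔU = 0 (ideal gas, T constant).
W = nRT ln(V₂/V₁) = 3.02×8.314×1200×ln(5.50) = 51200 J.
Q = ΔU + W = 51200 J.
Net over both steps: W = 51200 J, Q = 132000 J, ΔU = 81200 J.

132000 J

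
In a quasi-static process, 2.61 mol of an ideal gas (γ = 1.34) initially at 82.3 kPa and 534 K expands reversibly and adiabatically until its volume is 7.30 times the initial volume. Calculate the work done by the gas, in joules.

16700 J

V₁ = nRT₁/P₁ = 2.61×8.314×534/82.3 = 141 L.
Adiabatic: TV^(γ−1) = const ⇒ T₂ = 534×(0.137)^0.340 = 272 K; PV^γ = const ⇒ P₂ = 5.74 kPa.
ΔU = nCvΔT = 2.61×24.5×(272−534) = -16700 J.
Q = 0 for an adiabatic process, so W = −ΔU = 16700 J.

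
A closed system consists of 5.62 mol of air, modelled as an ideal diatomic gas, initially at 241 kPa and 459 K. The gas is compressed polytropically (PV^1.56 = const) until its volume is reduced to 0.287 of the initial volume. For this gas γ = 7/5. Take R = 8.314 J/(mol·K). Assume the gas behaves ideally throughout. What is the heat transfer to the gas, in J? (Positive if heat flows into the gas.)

V₁ = nRT₁/P₁ = 5.62×8.314×459/241 = 89.0 L.
Polytropic n=1.56: T₂ = T₁(V₁/V₂)^(n−1) = 459×(3.48)^0.56 = 923 K; P₂ = P₁(V₁/V₂)^n = 1690 kPa.
W = (P₁V₁−P₂V₂)/(n−1) = (241×89.0−1690×25.5)/0.56 = -38700 J.
ΔU = nCvΔT = 5.62×20.8×(923−459) = 54200 J.
Q = ΔU + W = 15500 J.

15500 J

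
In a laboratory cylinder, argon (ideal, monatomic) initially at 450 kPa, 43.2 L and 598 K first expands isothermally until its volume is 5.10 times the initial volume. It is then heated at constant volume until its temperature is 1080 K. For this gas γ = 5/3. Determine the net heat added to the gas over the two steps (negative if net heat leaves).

n = P₁V₁/(RT₁) = 450×43.2/(8.314×598) = 3.91 mol.
Step 1 — Isothermal: T stays 598 K; PV = const ⇒ V₂ = 220 L, P₂ = 88.2 kPa.
ΔU = 0 (ideal gas, T constant).
W = nRT ln(V₂/V₁) = 3.91×8.314×598×ln(5.10) = 31700 J.
Q = ΔU + W = 31700 J.
State after step 1: P = 88.2 kPa, V = 220 L, T = 598 K.
Step 2 — Isochoric: V stays 220 L; P/T = const ⇒ T₂ = 1080 K, P₂ = 159 kPa.
W = 0 (no volume change).
ΔU = nCvΔT = 3.91×12.5×(1080−598) = 23500 J.
Q = ΔU = 23500 J.
Net over both steps: W = 31700 J, Q = 55200 J, ΔU = 23500 J.

55200 J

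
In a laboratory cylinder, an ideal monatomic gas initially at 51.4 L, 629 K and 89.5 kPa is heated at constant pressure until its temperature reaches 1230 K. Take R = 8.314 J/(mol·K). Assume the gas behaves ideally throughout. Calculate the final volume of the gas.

Isobaric: P stays 89.5 kPa; V/T = const ⇒ T₂ = 1230 K, V₂ = 101 L.

101 L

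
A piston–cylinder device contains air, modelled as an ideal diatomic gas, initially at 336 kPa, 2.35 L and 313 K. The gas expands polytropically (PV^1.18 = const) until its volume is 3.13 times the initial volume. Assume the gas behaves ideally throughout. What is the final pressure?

Polytropic n=1.18: T₂ = T₁(V₁/V₂)^(n−1) = 313×(0.319)^0.18 = 255 K; P₂ = P₁(V₁/V₂)^n = 87.4 kPa.

87.4 kPa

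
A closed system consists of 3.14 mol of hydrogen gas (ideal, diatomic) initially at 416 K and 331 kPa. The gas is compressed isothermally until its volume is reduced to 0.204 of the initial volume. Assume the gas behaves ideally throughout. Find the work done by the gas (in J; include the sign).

-17300 J

V₁ = nRT₁/P₁ = 3.14×8.314×416/331 = 32.8 L.
Isothermal: T stays 416 K; PV = const ⇒ V₂ = 6.69 L, P₂ = 1620 kPa.
W = nRT ln(V₂/V₁) = 3.14×8.314×416×ln(0.204) = -17300 J.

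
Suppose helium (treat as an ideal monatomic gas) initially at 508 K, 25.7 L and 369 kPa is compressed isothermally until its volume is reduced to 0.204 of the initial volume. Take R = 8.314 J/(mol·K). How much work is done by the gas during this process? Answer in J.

-15100 J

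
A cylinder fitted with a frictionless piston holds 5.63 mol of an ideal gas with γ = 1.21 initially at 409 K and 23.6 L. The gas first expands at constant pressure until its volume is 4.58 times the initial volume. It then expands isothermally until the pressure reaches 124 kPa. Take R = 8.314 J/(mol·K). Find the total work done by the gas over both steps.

233000 J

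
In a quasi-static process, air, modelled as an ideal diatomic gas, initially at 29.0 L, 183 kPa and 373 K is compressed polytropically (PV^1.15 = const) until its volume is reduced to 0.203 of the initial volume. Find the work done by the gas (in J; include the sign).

-9560 J

n = P₁V₁/(RT₁) = 183×29.0/(8.314×373) = 1.71 mol.
Polytropic n=1.15: T₂ = T₁(V₁/V₂)^(n−1) = 373×(4.93)^0.15 = 474 K; P₂ = P₁(V₁/V₂)^n = 1150 kPa.
W = (P₁V₁−P₂V₂)/(n−1) = (183×29.0−1150×5.89)/0.15 = -9560 J.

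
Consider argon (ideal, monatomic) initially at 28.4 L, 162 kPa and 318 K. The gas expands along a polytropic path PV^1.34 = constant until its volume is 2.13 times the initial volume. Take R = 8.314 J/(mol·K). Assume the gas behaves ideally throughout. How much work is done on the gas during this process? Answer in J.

-3070 J

n = P₁V₁/(RT₁) = 162×28.4/(8.314×318) = 1.74 mol.
Polytropic n=1.34: T₂ = T₁(V₁/V₂)^(n−1) = 318×(0.469)^0.34 = 246 K; P₂ = P₁(V₁/V₂)^n = 58.8 kPa.
W = (P₁V₁−P₂V₂)/(n−1) = (162×28.4−58.8×60.5)/0.34 = 3070 J.
Work done on the gas = −W_by = -3070 J.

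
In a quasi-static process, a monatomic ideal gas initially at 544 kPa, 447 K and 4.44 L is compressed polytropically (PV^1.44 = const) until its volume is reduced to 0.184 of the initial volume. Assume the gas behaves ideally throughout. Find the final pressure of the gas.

6230 kPa

Polytropic n=1.44: T₂ = T₁(V₁/V₂)^(n−1) = 447×(5.43)^0.44 = 941 K; P₂ = P₁(V₁/V₂)^n = 6230 kPa.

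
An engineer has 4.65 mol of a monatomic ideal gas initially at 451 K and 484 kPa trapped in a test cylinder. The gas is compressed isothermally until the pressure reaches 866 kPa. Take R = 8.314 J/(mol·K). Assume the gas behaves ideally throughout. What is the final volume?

V₁ = nRT₁/P₁ = 4.65×8.314×451/484 = 36.0 L.
Isothermal: T stays 451 K; PV = const ⇒ V₂ = 20.1 L, P₂ = 866 kPa.

20.1 L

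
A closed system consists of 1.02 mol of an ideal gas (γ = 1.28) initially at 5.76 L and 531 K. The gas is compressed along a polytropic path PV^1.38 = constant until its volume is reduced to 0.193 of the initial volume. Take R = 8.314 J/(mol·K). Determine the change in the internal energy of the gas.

P₁ = nRT₁/V₁ = 1.02×8.314×531/5.76 = 782 kPa.
Polytropic n=1.38: T₂ = T₁(V₁/V₂)^(n−1) = 531×(5.18)^0.38 = 992 K; P₂ = P₁(V₁/V₂)^n = 7570 kPa.
For an ideal gas ΔU = nCvΔT with Cv = R/(γ−1) = 29.7 J/(mol·K).
ΔU = 1.02×29.7×(992−531) = 14000 J.

14000 J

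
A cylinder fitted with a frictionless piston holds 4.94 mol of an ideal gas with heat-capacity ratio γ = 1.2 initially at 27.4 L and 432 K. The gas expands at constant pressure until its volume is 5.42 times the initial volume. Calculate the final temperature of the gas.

P₁ = nRT₁/V₁ = 4.94×8.314×432/27.4 = 648 kPa.
Isobaric: P stays 648 kPa; V/T = const ⇒ T₂ = 2340 K, V₂ = 149 L.

2340 K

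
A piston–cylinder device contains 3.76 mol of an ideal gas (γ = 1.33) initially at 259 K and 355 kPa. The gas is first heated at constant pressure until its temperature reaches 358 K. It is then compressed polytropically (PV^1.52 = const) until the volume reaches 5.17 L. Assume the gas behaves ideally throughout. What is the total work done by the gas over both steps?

V₁ = nRT₁/P₁ = 3.76×8.314×259/355 = 22.8 L.
Step 1 — Isobaric: P stays 355 kPa; V/T = const ⇒ T₂ = 358 K, V₂ = 31.5 L.
W = PΔV = 355×(31.5−22.8) kPa·L = 3090 J.
ΔU = nCvΔT = 3.76×25.2×(358−259) = 9380 J.
Q = ΔU + W = nCpΔT = 12500 J.
State after step 1: P = 355 kPa, V = 31.5 L, T = 358 K.
Step 2 — Polytropic n=1.52: T₂ = T₁(V₁/V₂)^(n−1) = 358×(6.10)^0.52 = 917 K; P₂ = P₁(V₁/V₂)^n = 5540 kPa.
W = (P₁V₁−P₂V₂)/(n−1) = (355×31.5−5540×5.17)/0.52 = -33600 J.
ΔU = nCvΔT = 3.76×25.2×(917−358) = 52900 J.
Q = ΔU + W = 19300 J.
Net over both steps: W = -30500 J, Q = 31800 J, ΔU = 62300 J.

-30500 J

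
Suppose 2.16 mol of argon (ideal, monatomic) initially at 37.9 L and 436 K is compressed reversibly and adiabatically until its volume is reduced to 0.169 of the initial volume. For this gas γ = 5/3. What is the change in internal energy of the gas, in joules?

P₁ = nRT₁/V₁ = 2.16×8.314×436/37.9 = 207 kPa.
Adiabatic: TV^(γ−1) = const ⇒ T₂ = 436×(5.92)^0.667 = 1430 K; PV^γ = const ⇒ P₂ = 4000 kPa.
For an ideal gas ΔU = nCvΔT with Cv = (3/2)R = 12.5 J/(mol·K).
ΔU = 2.16×12.5×(1430−436) = 26700 J.

26700 J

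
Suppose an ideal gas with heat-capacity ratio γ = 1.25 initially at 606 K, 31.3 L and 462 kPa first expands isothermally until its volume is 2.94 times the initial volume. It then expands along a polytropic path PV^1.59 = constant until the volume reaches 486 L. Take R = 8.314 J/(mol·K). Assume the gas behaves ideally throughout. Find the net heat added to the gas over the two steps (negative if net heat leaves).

n = P₁V₁/(RT₁) = 462×31.3/(8.314×606) = 2.87 mol.
Step 1 — Isothermal: T stays 606 K; PV = const ⇒ V₂ = 92.0 L, P₂ = 157 kPa.
ΔU = 0 (ideal gas, T constant).
W = nRT ln(V₂/V₁) = 2.87×8.314×606×ln(2.94) = 15600 J.
Q = ΔU + W = 15600 J.
State after step 1: P = 157 kPa, V = 92.0 L, T = 606 K.
Step 2 — Polytropic n=1.59: T₂ = T₁(V₁/V₂)^(n−1) = 606×(0.189)^0.59 = 227 K; P₂ = P₁(V₁/V₂)^n = 11.1 kPa.
W = (P₁V₁−P₂V₂)/(n−1) = (157×92.0−11.1×486)/0.59 = 15300 J.
ΔU = nCvΔT = 2.87×33.3×(227−606) = -36200 J.
Q = ΔU + W = -20800 J.
Net over both steps: W = 30900 J, Q = -5250 J, ΔU = -36200 J.

-5250 J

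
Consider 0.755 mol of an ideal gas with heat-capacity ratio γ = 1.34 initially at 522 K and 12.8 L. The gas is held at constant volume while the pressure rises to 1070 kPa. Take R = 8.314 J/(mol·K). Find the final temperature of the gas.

2180 K

P₁ = nRT₁/V₁ = 0.755×8.314×522/12.8 = 256 kPa.
Isochoric: V stays 12.8 L; P/T = const ⇒ T₂ = 2180 K, P₂ = 1070 kPa.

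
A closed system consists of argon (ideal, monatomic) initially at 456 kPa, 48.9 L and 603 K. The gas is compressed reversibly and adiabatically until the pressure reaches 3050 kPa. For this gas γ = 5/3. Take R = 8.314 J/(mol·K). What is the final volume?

Adiabatic: T₂/T₁ = (P₂/P₁)^((γ−1)/γ) ⇒ T₂ = 603×(6.69)^0.400 = 1290 K; V₂ = 15.6 L.

15.6 L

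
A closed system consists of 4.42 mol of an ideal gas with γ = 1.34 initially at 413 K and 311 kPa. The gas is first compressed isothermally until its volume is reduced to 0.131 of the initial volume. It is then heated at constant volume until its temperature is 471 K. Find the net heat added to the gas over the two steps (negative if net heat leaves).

-24600 J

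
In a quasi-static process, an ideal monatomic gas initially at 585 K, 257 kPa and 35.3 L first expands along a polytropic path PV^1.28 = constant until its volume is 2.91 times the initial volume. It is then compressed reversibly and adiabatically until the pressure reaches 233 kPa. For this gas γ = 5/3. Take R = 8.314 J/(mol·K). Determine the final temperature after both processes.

721 K

n = P₁V₁/(RT₁) = 257×35.3/(8.314×585) = 1.87 mol.
Step 1 — Polytropic n=1.28: T₂ = T₁(V₁/V₂)^(n−1) = 585×(0.344)^0.28 = 434 K; P₂ = P₁(V₁/V₂)^n = 65.5 kPa.
W = (P₁V₁−P₂V₂)/(n−1) = (257×35.3−65.5×103)/0.28 = 8380 J.
ΔU = nCvΔT = 1.87×12.5×(434−585) = -3520 J.
Q = ΔU + W = 4860 J.
State after step 1: P = 65.5 kPa, V = 103 L, T = 434 K.
Step 2 — Adiabatic: T₂/T₁ = (P₂/P₁)^((γ−1)/γ) ⇒ T₂ = 434×(3.56)^0.400 = 721 K; V₂ = 48.0 L.
ΔU = nCvΔT = 1.87×12.5×(721−434) = 6670 J.
Q = 0 for an adiabatic process, so W = −ΔU = -6670 J.
Net over both steps: W = 1700 J, Q = 4860 J, ΔU = 3160 J.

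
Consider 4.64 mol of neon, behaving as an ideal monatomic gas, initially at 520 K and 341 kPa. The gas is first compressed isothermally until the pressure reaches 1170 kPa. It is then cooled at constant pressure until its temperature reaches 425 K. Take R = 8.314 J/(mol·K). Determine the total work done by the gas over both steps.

-28400 J

V₁ = nRT₁/P₁ = 4.64×8.314×520/341 = 58.8 L.
Step 1 — Isothermal: T stays 520 K; PV = const ⇒ V₂ = 17.1 L, P₂ = 1170 kPa.
ΔU = 0 (ideal gas, T constant).
W = nRT ln(V₂/V₁) = 4.64×8.314×520×ln(0.291) = -24700 J.
Q = ΔU + W = -24700 J.
State after step 1: P = 1170 kPa, V = 17.1 L, T = 520 K.
Step 2 — Isobaric: P stays 1170 kPa; V/T = const ⇒ T₂ = 425 K, V₂ = 14.0 L.
W = PΔV = 1170×(14.0−17.1) kPa·L = -3660 J.
ΔU = nCvΔT = 4.64×12.5×(425−520) = -5500 J.
Q = ΔU + W = nCpΔT = -9160 J.
Net over both steps: W = -28400 J, Q = -33900 J, ΔU = -5500 J.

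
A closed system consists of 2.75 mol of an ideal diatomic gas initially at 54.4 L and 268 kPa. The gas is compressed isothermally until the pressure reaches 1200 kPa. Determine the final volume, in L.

12.1 L

T₁ = P₁V₁/(nR) = 268×54.4/(2.75×8.314) = 638 K.
Isothermal: T stays 638 K; PV = const ⇒ V₂ = 12.1 L, P₂ = 1200 kPa.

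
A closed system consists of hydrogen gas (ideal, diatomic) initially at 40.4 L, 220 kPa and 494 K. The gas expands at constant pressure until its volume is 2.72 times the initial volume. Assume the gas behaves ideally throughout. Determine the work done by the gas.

n = P₁V₁/(RT₁) = 220×40.4/(8.314×494) = 2.16 mol.
Isobaric: P stays 220 kPa; V/T = const ⇒ T₂ = 1340 K, V₂ = 110 L.
W = PΔV = 220×(110−40.4) kPa·L = 15300 J.

15300 J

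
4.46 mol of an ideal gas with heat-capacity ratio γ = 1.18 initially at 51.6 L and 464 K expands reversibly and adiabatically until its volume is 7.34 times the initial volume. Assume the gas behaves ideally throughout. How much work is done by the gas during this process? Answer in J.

28800 J

P₁ = nRT₁/V₁ = 4.46×8.314×464/51.6 = 333 kPa.
Adiabatic: TV^(γ−1) = const ⇒ T₂ = 464×(0.136)^0.180 = 324 K; PV^γ = const ⇒ P₂ = 31.7 kPa.
ΔU = nCvΔT = 4.46×46.2×(324−464) = -28800 J.
Q = 0 for an adiabatic process, so W = −ΔU = 28800 J.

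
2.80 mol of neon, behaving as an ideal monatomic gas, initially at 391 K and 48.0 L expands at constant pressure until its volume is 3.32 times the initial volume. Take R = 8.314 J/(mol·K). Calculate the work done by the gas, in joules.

P₁ = nRT₁/V₁ = 2.80×8.314×391/48.0 = 190 kPa.
Isobaric: P stays 190 kPa; V/T = const ⇒ T₂ = 1300 K, V₂ = 159 L.
W = PΔV = 190×(159−48.0) kPa·L = 21100 J.

21100 J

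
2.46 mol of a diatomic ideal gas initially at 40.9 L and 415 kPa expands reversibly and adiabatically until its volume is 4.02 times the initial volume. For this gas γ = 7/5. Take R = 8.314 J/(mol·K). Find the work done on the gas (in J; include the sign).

T₁ = P₁V₁/(nR) = 415×40.9/(2.46×8.314) = 830 K.
Adiabatic: TV^(γ−1) = const ⇒ T₂ = 830×(0.249)^0.400 = 476 K; PV^γ = const ⇒ P₂ = 59.2 kPa.
ΔU = nCvΔT = 2.46×20.8×(476−830) = -18100 J.
Q = 0 for an adiabatic process, so W = −ΔU = 18100 J.
Work done on the gas = −W_by = -18100 J.

-18100 J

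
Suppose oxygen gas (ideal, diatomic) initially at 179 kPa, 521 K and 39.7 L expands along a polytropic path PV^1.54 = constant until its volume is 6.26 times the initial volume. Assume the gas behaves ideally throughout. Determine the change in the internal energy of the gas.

n = P₁V₁/(RT₁) = 179×39.7/(8.314×521) = 1.64 mol.
Polytropic n=1.54: T₂ = T₁(V₁/V₂)^(n−1) = 521×(0.160)^0.54 = 194 K; P₂ = P₁(V₁/V₂)^n = 10.6 kPa.
For an ideal gas ΔU = nCvΔT with Cv = (5/2)R = 20.8 J/(mol·K).
ΔU = 1.64×20.8×(194−521) = -11200 J.

-11200 J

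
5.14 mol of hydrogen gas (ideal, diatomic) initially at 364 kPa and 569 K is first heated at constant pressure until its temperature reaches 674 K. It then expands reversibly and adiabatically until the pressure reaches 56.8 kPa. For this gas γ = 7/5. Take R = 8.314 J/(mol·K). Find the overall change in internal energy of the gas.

-18400 J

V₁ = nRT₁/P₁ = 5.14×8.314×569/364 = 66.8 L.
Step 1 — Isobaric: P stays 364 kPa; V/T = const ⇒ T₂ = 674 K, V₂ = 79.1 L.
W = PΔV = 364×(79.1−66.8) kPa·L = 4490 J.
ΔU = nCvΔT = 5.14×20.8×(674−569) = 11200 J.
Q = ΔU + W = nCpΔT = 15700 J.
State after step 1: P = 364 kPa, V = 79.1 L, T = 674 K.
Step 2 — Adiabatic: T₂/T₁ = (P₂/P₁)^((γ−1)/γ) ⇒ T₂ = 674×(0.156)^0.286 = 396 K; V₂ = 298 L.
ΔU = nCvΔT = 5.14×20.8×(396−674) = -29700 J.
Q = 0 for an adiabatic process, so W = −ΔU = 29700 J.
Net over both steps: W = 34100 J, Q = 15700 J, ΔU = -18400 J.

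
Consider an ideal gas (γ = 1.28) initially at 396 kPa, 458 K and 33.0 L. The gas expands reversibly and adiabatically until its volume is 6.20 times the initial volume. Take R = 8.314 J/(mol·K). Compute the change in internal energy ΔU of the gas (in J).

n = P₁V₁/(RT₁) = 396×33.0/(8.314×458) = 3.43 mol.
Adiabatic: TV^(γ−1) = const ⇒ T₂ = 458×(0.161)^0.280 = 275 K; PV^γ = const ⇒ P₂ = 38.3 kPa.
For an ideal gas ΔU = nCvΔT with Cv = R/(γ−1) = 29.7 J/(mol·K).
ΔU = 3.43×29.7×(275−458) = -18700 J.

-18700 J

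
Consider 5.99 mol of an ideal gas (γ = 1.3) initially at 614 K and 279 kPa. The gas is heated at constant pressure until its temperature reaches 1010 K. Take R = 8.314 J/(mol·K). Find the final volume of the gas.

180 L

V₁ = nRT₁/P₁ = 5.99×8.314×614/279 = 110 L.
Isobaric: P stays 279 kPa; V/T = const ⇒ T₂ = 1010 K, V₂ = 180 L.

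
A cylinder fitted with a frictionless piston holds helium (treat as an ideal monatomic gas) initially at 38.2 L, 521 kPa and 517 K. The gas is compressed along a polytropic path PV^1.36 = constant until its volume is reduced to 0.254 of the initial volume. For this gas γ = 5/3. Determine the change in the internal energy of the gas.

19000 J

n = P₁V₁/(RT₁) = 521×38.2/(8.314×517) = 4.63 mol.
Polytropic n=1.36: T₂ = T₁(V₁/V₂)^(n−1) = 517×(3.94)^0.36 = 847 K; P₂ = P₁(V₁/V₂)^n = 3360 kPa.
For an ideal gas ΔU = nCvΔT with Cv = (3/2)R = 12.5 J/(mol·K).
ΔU = 4.63×12.5×(847−517) = 19000 J.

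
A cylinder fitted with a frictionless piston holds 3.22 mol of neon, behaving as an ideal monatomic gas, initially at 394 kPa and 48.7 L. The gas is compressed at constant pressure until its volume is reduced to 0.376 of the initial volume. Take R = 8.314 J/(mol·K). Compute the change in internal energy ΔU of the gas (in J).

-18000 J

T₁ = P₁V₁/(nR) = 394×48.7/(3.22×8.314) = 717 K.
Isobaric: P stays 394 kPa; V/T = const ⇒ T₂ = 269 K, V₂ = 18.3 L.
For an ideal gas ΔU = nCvΔT with Cv = (3/2)R = 12.5 J/(mol·K).
ΔU = 3.22×12.5×(269−717) = -18000 J.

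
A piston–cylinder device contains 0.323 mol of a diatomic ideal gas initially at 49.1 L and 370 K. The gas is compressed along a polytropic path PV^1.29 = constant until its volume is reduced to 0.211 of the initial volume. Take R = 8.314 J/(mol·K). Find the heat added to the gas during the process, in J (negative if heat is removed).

P₁ = nRT₁/V₁ = 0.323×8.314×370/49.1 = 20.2 kPa.
Polytropic n=1.29: T₂ = T₁(V₁/V₂)^(n−1) = 370×(4.74)^0.29 = 581 K; P₂ = P₁(V₁/V₂)^n = 151 kPa.
W = (P₁V₁−P₂V₂)/(n−1) = (20.2×49.1−151×10.4)/0.29 = -1950 J.
ΔU = nCvΔT = 0.323×20.8×(581−370) = 1420 J.
Q = ΔU + W = -537 J.

-537 J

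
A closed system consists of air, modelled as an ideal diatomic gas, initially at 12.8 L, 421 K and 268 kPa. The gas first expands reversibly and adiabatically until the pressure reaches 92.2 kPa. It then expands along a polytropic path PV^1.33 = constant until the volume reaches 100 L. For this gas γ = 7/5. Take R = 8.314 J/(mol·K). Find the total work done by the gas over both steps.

4920 J

n = P₁V₁/(RT₁) = 268×12.8/(8.314×421) = 0.980 mol.
Step 1 — Adiabatic: T₂/T₁ = (P₂/P₁)^((γ−1)/γ) ⇒ T₂ = 421×(0.344)^0.286 = 310 K; V₂ = 27.4 L.
ΔU = nCvΔT = 0.980×20.8×(310−421) = -2250 J.
Q = 0 for an adiabatic process, so W = −ΔU = 2250 J.
State after step 1: P = 92.2 kPa, V = 27.4 L, T = 310 K.
Step 2 — Polytropic n=1.33: T₂ = T₁(V₁/V₂)^(n−1) = 310×(0.274)^0.33 = 203 K; P₂ = P₁(V₁/V₂)^n = 16.5 kPa.
W = (P₁V₁−P₂V₂)/(n−1) = (92.2×27.4−16.5×100)/0.33 = 2660 J.
ΔU = nCvΔT = 0.980×20.8×(203−310) = -2200 J.
Q = ΔU + W = 466 J.
Net over both steps: W = 4920 J, Q = 466 J, ΔU = -4450 J.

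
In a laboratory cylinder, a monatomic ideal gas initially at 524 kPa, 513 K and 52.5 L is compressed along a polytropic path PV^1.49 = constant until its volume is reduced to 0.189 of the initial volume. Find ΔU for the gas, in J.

52100 J

n = P₁V₁/(RT₁) = 524×52.5/(8.314×513) = 6.45 mol.
Polytropic n=1.49: T₂ = T₁(V₁/V₂)^(n−1) = 513×(5.29)^0.49 = 1160 K; P₂ = P₁(V₁/V₂)^n = 6270 kPa.
For an ideal gas ΔU = nCvΔT with Cv = (3/2)R = 12.5 J/(mol·K).
ΔU = 6.45×12.5×(1160−513) = 52100 J.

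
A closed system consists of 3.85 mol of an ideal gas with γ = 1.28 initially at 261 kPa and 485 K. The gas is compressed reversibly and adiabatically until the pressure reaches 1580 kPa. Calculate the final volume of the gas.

14.6 L

V₁ = nRT₁/P₁ = 3.85×8.314×485/261 = 59.5 L.
Adiabatic: T₂/T₁ = (P₂/P₁)^((γ−1)/γ) ⇒ T₂ = 485×(6.05)^0.219 = 719 K; V₂ = 14.6 L.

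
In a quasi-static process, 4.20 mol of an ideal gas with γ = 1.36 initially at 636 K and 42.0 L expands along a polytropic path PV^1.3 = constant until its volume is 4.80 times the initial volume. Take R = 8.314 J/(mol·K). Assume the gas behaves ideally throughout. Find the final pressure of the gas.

P₁ = nRT₁/V₁ = 4.20×8.314×636/42.0 = 529 kPa.
Polytropic n=1.3: T₂ = T₁(V₁/V₂)^(n−1) = 636×(0.208)^0.30 = 397 K; P₂ = P₁(V₁/V₂)^n = 68.8 kPa.

68.8 kPa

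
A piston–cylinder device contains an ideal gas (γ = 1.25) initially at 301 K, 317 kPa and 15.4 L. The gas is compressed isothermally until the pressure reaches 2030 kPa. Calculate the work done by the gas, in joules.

n = P₁V₁/(RT₁) = 317×15.4/(8.314×301) = 1.95 mol.
Isothermal: T stays 301 K; PV = const ⇒ V₂ = 2.40 L, P₂ = 2030 kPa.
W = nRT ln(V₂/V₁) = 1.95×8.314×301×ln(0.156) = -9060 J.

-9060 J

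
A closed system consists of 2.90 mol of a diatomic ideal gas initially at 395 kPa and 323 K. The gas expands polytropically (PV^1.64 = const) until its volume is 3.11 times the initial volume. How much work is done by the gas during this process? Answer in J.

6280 J

V₁ = nRT₁/P₁ = 2.90×8.314×323/395 = 19.7 L.
Polytropic n=1.64: T₂ = T₁(V₁/V₂)^(n−1) = 323×(0.322)^0.64 = 156 K; P₂ = P₁(V₁/V₂)^n = 61.4 kPa.
W = (P₁V₁−P₂V₂)/(n−1) = (395×19.7−61.4×61.3)/0.64 = 6280 J.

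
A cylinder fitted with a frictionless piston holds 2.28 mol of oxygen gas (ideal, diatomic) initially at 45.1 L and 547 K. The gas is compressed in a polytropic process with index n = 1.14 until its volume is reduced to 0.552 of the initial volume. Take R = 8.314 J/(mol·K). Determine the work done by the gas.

-6420 J

P₁ = nRT₁/V₁ = 2.28×8.314×547/45.1 = 230 kPa.
Polytropic n=1.14: T₂ = T₁(V₁/V₂)^(n−1) = 547×(1.81)^0.14 = 594 K; P₂ = P₁(V₁/V₂)^n = 453 kPa.
W = (P₁V₁−P₂V₂)/(n−1) = (230×45.1−453×24.9)/0.14 = -6420 J.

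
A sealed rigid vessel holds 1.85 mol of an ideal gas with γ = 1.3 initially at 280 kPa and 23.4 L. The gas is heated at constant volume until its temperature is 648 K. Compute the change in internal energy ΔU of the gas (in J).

11400 J

T₁ = P₁V₁/(nR) = 280×23.4/(1.85×8.314) = 426 K.
Isochoric: V stays 23.4 L; P/T = const ⇒ T₂ = 648 K, P₂ = 426 kPa.
For an ideal gas ΔU = nCvΔT with Cv = R/(γ−1) = 27.7 J/(mol·K).
ΔU = 1.85×27.7×(648−426) = 11400 J.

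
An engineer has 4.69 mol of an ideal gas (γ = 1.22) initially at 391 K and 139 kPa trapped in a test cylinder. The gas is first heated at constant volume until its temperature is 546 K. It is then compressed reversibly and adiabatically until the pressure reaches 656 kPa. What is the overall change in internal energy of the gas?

51200 J

V₁ = nRT₁/P₁ = 4.69×8.314×391/139 = 110 L.
Step 1 — Isochoric: V stays 110 L; P/T = const ⇒ T₂ = 546 K, P₂ = 194 kPa.
W = 0 (no volume change).
ΔU = nCvΔT = 4.69×37.8×(546−391) = 27500 J.
Q = ΔU = 27500 J.
State after step 1: P = 194 kPa, V = 110 L, T = 546 K.
Step 2 — Adiabatic: T₂/T₁ = (P₂/P₁)^((γ−1)/γ) ⇒ T₂ = 546×(3.38)^0.180 = 680 K; V₂ = 40.4 L.
ΔU = nCvΔT = 4.69×37.8×(680−546) = 23800 J.
Q = 0 for an adiabatic process, so W = −ΔU = -23800 J.
Net over both steps: W = -23800 J, Q = 27500 J, ΔU = 51200 J.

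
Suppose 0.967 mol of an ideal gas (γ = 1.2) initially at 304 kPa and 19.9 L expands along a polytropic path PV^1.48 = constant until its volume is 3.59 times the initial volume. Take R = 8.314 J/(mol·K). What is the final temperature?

407 K

T₁ = P₁V₁/(nR) = 304×19.9/(0.967×8.314) = 752 K.
Polytropic n=1.48: T₂ = T₁(V₁/V₂)^(n−1) = 752×(0.279)^0.48 = 407 K; P₂ = P₁(V₁/V₂)^n = 45.8 kPa.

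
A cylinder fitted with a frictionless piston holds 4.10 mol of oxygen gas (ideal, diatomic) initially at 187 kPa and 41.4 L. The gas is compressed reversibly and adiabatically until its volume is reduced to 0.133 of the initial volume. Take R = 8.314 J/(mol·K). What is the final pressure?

3150 kPa

T₁ = P₁V₁/(nR) = 187×41.4/(4.10×8.314) = 227 K.
Adiabatic: TV^(γ−1) = const ⇒ T₂ = 227×(7.52)^0.400 = 509 K; PV^γ = const ⇒ P₂ = 3150 kPa.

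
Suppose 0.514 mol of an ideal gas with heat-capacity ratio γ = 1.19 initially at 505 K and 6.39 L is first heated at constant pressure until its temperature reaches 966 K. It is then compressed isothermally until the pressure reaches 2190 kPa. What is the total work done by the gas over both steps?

-5750 J

P₁ = nRT₁/V₁ = 0.514×8.314×505/6.39 = 338 kPa.
Step 1 — Isobaric: P stays 338 kPa; V/T = const ⇒ T₂ = 966 K, V₂ = 12.2 L.
W = PΔV = 338×(12.2−6.39) kPa·L = 1970 J.
ΔU = nCvΔT = 0.514×43.8×(966−505) = 10400 J.
Q = ΔU + W = nCpΔT = 12300 J.
State after step 1: P = 338 kPa, V = 12.2 L, T = 966 K.
Step 2 — Isothermal: T stays 966 K; PV = const ⇒ V₂ = 1.88 L, P₂ = 2190 kPa.
ΔU = 0 (ideal gas, T constant).
W = nRT ln(V₂/V₁) = 0.514×8.314×966×ln(0.154) = -7720 J.
Q = ΔU + W = -7720 J.
Net over both steps: W = -5750 J, Q = 4620 J, ΔU = 10400 J.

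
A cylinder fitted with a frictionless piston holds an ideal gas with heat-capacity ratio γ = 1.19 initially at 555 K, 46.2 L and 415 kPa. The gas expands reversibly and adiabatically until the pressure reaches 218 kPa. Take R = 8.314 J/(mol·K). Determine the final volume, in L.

79.4 L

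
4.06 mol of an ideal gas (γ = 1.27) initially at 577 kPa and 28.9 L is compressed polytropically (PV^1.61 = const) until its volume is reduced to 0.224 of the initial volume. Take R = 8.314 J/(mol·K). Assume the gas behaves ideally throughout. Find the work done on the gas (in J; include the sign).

T₁ = P₁V₁/(nR) = 577×28.9/(4.06×8.314) = 494 K.
Polytropic n=1.61: T₂ = T₁(V₁/V₂)^(n−1) = 494×(4.46)^0.61 = 1230 K; P₂ = P₁(V₁/V₂)^n = 6420 kPa.
W = (P₁V₁−P₂V₂)/(n−1) = (577×28.9−6420×6.47)/0.61 = -40800 J.
Work done on the gas = −W_by = 40800 J.

40800 J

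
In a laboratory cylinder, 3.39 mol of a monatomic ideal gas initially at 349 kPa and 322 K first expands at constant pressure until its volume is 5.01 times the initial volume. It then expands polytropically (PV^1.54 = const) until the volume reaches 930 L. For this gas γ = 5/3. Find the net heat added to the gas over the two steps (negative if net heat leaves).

101000 J

V₁ = nRT₁/P₁ = 3.39×8.314×322/349 = 26.0 L.
Step 1 — Isobaric: P stays 349 kPa; V/T = const ⇒ T₂ = 1610 K, V₂ = 130 L.
W = PΔV = 349×(130−26.0) kPa·L = 36400 J.
ΔU = nCvΔT = 3.39×12.5×(1610−322) = 54600 J.
Q = ΔU + W = nCpΔT = 91000 J.
State after step 1: P = 349 kPa, V = 130 L, T = 1610 K.
Step 2 — Polytropic n=1.54: T₂ = T₁(V₁/V₂)^(n−1) = 1610×(0.140)^0.54 = 558 K; P₂ = P₁(V₁/V₂)^n = 16.9 kPa.
W = (P₁V₁−P₂V₂)/(n−1) = (349×130−16.9×930)/0.54 = 55100 J.
ΔU = nCvΔT = 3.39×12.5×(558−1610) = -44600 J.
Q = ΔU + W = 10500 J.
Net over both steps: W = 91500 J, Q = 101000 J, ΔU = 9980 J.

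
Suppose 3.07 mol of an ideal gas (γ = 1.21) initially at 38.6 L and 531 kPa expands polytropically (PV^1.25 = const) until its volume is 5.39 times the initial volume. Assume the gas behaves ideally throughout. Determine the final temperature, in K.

T₁ = P₁V₁/(nR) = 531×38.6/(3.07×8.314) = 803 K.
Polytropic n=1.25: T₂ = T₁(V₁/V₂)^(n−1) = 803×(0.186)^0.25 = 527 K; P₂ = P₁(V₁/V₂)^n = 64.7 kPa.

527 K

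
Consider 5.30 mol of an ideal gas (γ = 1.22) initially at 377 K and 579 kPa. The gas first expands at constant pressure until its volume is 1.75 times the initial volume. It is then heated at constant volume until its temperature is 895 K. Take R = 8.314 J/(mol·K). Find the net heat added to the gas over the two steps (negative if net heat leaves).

116000 J

V₁ = nRT₁/P₁ = 5.30×8.314×377/579 = 28.7 L.
Step 1 — Isobaric: P stays 579 kPa; V/T = const ⇒ T₂ = 660 K, V₂ = 50.2 L.
W = PΔV = 579×(50.2−28.7) kPa·L = 12500 J.
ΔU = nCvΔT = 5.30×37.8×(660−377) = 56600 J.
Q = ΔU + W = nCpΔT = 69100 J.
State after step 1: P = 579 kPa, V = 50.2 L, T = 660 K.
Step 2 — Isochoric: V stays 50.2 L; P/T = const ⇒ T₂ = 895 K, P₂ = 785 kPa.
W = 0 (no volume change).
ΔU = nCvΔT = 5.30×37.8×(895−660) = 47100 J.
Q = ΔU = 47100 J.
Net over both steps: W = 12500 J, Q = 116000 J, ΔU = 104000 J.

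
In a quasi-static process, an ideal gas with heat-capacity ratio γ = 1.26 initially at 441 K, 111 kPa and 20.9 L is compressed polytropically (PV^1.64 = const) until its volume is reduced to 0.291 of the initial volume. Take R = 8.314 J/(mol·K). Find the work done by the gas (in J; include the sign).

n = P₁V₁/(RT₁) = 111×20.9/(8.314×441) = 0.633 mol.
Polytropic n=1.64: T₂ = T₁(V₁/V₂)^(n−1) = 441×(3.44)^0.64 = 972 K; P₂ = P₁(V₁/V₂)^n = 841 kPa.
W = (P₁V₁−P₂V₂)/(n−1) = (111×20.9−841×6.08)/0.64 = -4360 J.

-4360 J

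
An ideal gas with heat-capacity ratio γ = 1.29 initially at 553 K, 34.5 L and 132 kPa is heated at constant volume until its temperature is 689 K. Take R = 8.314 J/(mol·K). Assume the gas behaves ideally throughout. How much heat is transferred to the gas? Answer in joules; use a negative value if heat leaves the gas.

n = P₁V₁/(RT₁) = 132×34.5/(8.314×553) = 0.991 mol.
Isochoric: V stays 34.5 L; P/T = const ⇒ T₂ = 689 K, P₂ = 164 kPa.
W = 0 (no volume change).
ΔU = nCvΔT = 0.991×28.7×(689−553) = 3860 J.
Q = ΔU = 3860 J.

3860 J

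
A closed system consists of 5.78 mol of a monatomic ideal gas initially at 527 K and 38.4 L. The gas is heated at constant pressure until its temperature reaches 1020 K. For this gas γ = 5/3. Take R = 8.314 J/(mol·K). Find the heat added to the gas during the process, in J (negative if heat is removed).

P₁ = nRT₁/V₁ = 5.78×8.314×527/38.4 = 660 kPa.
Isobaric: P stays 660 kPa; V/T = const ⇒ T₂ = 1020 K, V₂ = 74.3 L.
W = PΔV = 660×(74.3−38.4) kPa·L = 23700 J.
ΔU = nCvΔT = 5.78×12.5×(1020−527) = 35500 J.
Q = ΔU + W = nCpΔT = 59200 J.

59200 J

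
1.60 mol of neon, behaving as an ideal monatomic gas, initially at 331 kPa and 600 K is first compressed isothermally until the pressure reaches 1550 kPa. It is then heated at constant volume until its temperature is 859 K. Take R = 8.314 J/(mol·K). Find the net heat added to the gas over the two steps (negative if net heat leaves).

-7150 J

V₁ = nRT₁/P₁ = 1.60×8.314×600/331 = 24.1 L.
Step 1 — Isothermal: T stays 600 K; PV = const ⇒ V₂ = 5.15 L, P₂ = 1550 kPa.
ΔU = 0 (ideal gas, T constant).
W = nRT ln(V₂/V₁) = 1.60×8.314×600×ln(0.214) = -12300 J.
Q = ΔU + W = -12300 J.
State after step 1: P = 1550 kPa, V = 5.15 L, T = 600 K.
Step 2 — Isochoric: V stays 5.15 L; P/T = const ⇒ T₂ = 859 K, P₂ = 2220 kPa.
W = 0 (no volume change).
ΔU = nCvΔT = 1.60×12.5×(859−600) = 5170 J.
Q = ΔU = 5170 J.
Net over both steps: W = -12300 J, Q = -7150 J, ΔU = 5170 J.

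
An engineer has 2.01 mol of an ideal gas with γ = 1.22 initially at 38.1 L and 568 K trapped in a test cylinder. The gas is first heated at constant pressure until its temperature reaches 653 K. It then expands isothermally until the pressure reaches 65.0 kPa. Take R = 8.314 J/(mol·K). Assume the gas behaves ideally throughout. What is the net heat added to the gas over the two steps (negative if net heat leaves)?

22500 J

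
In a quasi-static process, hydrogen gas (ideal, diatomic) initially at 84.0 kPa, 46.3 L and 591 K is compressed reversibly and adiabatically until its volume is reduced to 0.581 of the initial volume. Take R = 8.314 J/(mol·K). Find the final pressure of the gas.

180 kPa

Adiabatic: TV^(γ−1) = const ⇒ T₂ = 591×(1.72)^0.400 = 734 K; PV^γ = const ⇒ P₂ = 180 kPa.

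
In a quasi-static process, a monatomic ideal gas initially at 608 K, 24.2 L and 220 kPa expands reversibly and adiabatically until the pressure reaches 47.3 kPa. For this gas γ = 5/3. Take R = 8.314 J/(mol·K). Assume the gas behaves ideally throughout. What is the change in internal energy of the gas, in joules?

-3670 J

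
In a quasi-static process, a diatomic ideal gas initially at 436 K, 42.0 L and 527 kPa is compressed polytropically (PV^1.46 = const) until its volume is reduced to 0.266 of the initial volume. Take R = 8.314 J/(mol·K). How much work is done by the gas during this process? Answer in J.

-40400 J

n = P₁V₁/(RT₁) = 527×42.0/(8.314×436) = 6.11 mol.
Polytropic n=1.46: T₂ = T₁(V₁/V₂)^(n−1) = 436×(3.76)^0.46 = 802 K; P₂ = P₁(V₁/V₂)^n = 3640 kPa.
W = (P₁V₁−P₂V₂)/(n−1) = (527×42.0−3640×11.2)/0.46 = -40400 J.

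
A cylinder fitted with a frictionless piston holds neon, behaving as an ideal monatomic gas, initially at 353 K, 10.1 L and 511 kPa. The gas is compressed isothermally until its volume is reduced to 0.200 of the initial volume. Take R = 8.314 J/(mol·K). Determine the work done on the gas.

n = P₁V₁/(RT₁) = 511×10.1/(8.314×353) = 1.76 mol.
Isothermal: T stays 353 K; PV = const ⇒ V₂ = 2.02 L, P₂ = 2560 kPa.
W = nRT ln(V₂/V₁) = 1.76×8.314×353×ln(0.200) = -8310 J.
Work done on the gas = −W_by = 8310 J.

8310 J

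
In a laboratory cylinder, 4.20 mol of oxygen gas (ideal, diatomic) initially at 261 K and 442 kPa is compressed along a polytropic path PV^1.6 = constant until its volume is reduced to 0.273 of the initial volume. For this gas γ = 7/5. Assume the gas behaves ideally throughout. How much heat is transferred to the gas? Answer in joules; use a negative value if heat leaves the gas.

V₁ = nRT₁/P₁ = 4.20×8.314×261/442 = 20.6 L.
Polytropic n=1.6: T₂ = T₁(V₁/V₂)^(n−1) = 261×(3.66)^0.60 = 569 K; P₂ = P₁(V₁/V₂)^n = 3530 kPa.
W = (P₁V₁−P₂V₂)/(n−1) = (442×20.6−3530×5.63)/0.60 = -17900 J.
ΔU = nCvΔT = 4.20×20.8×(569−261) = 26900 J.
Q = ΔU + W = 8960 J.

8960 J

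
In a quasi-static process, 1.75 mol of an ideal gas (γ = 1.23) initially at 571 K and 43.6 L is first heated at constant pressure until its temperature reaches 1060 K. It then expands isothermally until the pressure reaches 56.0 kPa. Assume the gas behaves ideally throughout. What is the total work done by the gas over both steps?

P₁ = nRT₁/V₁ = 1.75×8.314×571/43.6 = 191 kPa.
Step 1 — Isobaric: P stays 191 kPa; V/T = const ⇒ T₂ = 1060 K, V₂ = 80.9 L.
W = PΔV = 191×(80.9−43.6) kPa·L = 7110 J.
ΔU = nCvΔT = 1.75×36.1×(1060−571) = 30900 J.
Q = ΔU + W = nCpΔT = 38000 J.
State after step 1: P = 191 kPa, V = 80.9 L, T = 1060 K.
Step 2 — Isothermal: T stays 1060 K; PV = const ⇒ V₂ = 275 L, P₂ = 56.0 kPa.
ΔU = 0 (ideal gas, T constant).
W = nRT ln(V₂/V₁) = 1.75×8.314×1060×ln(3.40) = 18900 J.
Q = ΔU + W = 18900 J.
Net over both steps: W = 26000 J, Q = 56900 J, ΔU = 30900 J.

26000 J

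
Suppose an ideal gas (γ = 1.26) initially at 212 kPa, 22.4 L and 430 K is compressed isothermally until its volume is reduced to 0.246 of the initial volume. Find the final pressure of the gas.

862 kPa

Isothermal: T stays 430 K; PV = const ⇒ V₂ = 5.51 L, P₂ = 862 kPa.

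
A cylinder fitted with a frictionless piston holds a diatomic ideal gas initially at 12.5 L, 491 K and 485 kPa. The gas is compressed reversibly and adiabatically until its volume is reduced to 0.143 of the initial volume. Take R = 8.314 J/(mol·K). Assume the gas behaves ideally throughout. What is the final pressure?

7380 kPa

Adiabatic: TV^(γ−1) = const ⇒ T₂ = 491×(6.99)^0.400 = 1070 K; PV^γ = const ⇒ P₂ = 7380 kPa.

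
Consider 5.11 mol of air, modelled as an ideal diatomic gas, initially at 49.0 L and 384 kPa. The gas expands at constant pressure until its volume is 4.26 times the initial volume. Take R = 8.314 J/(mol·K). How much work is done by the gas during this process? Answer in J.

T₁ = P₁V₁/(nR) = 384×49.0/(5.11×8.314) = 443 K.
Isobaric: P stays 384 kPa; V/T = const ⇒ T₂ = 1890 K, V₂ = 209 L.
W = PΔV = 384×(209−49.0) kPa·L = 61300 J.

61300 J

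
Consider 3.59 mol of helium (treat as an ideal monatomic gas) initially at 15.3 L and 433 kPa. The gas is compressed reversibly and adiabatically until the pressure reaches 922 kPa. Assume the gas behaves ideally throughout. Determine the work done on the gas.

3510 J

T₁ = P₁V₁/(nR) = 433×15.3/(3.59×8.314) = 222 K.
Adiabatic: T₂/T₁ = (P₂/P₁)^((γ−1)/γ) ⇒ T₂ = 222×(2.13)^0.400 = 300 K; V₂ = 9.72 L.
ΔU = nCvΔT = 3.59×12.5×(300−222) = 3510 J.
Q = 0 for an adiabatic process, so W = −ΔU = -3510 J.
Work done on the gas = −W_by = 3510 J.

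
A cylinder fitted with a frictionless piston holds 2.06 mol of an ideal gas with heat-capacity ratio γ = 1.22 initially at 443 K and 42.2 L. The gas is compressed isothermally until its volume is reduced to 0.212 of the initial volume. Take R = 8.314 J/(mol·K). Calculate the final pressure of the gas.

P₁ = nRT₁/V₁ = 2.06×8.314×443/42.2 = 180 kPa.
Isothermal: T stays 443 K; PV = const ⇒ V₂ = 8.95 L, P₂ = 848 kPa.

848 kPa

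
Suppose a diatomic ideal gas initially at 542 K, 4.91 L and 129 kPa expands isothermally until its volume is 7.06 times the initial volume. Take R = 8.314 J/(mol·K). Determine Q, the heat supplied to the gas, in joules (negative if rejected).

1240 J

n = P₁V₁/(RT₁) = 129×4.91/(8.314×542) = 0.141 mol.
Isothermal: T stays 542 K; PV = const ⇒ V₂ = 34.7 L, P₂ = 18.3 kPa.
ΔU = 0 (ideal gas, T constant).
W = nRT ln(V₂/V₁) = 0.141×8.314×542×ln(7.06) = 1240 J.
Q = ΔU + W = 1240 J.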